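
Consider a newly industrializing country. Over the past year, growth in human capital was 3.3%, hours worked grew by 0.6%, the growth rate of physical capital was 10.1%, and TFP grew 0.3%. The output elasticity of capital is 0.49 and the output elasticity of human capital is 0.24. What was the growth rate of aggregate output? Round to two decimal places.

6.20%

Labor's share = 1 − 0.49 − 0.24 = 0.27.
Physical capital: 0.49 × 10.1 = 4.949 pp.
Human capital: 0.24 × 3.3 = 0.792 pp.
Hours worked: 0.27 × 0.6 = 0.162 pp.
Output growth = 0.3 + 5.903 = 6.203%.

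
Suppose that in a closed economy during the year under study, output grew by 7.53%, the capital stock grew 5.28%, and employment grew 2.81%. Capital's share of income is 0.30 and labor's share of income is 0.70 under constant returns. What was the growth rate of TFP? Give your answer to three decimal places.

3.979%

Labor's share = 1 − 0.3 = 0.7.
The capital stock: 0.3 × 5.28 = 1.584 pp.
Employment: 0.7 × 2.81 = 1.967 pp.
TFP growth = 7.53 − 3.551 = 3.979%.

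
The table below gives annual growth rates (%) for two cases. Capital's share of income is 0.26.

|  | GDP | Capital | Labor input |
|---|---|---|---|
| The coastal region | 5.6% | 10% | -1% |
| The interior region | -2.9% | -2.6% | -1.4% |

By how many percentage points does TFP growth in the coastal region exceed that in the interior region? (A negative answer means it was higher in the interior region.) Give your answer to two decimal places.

Labor's share = 1 − 0.26 = 0.74.
The coastal region: TFP = 5.6 − 2.6 + 0.74 = 3.74%.
The interior region: TFP = -2.9 + 0.676 + 1.036 = -1.188%.
Difference = 3.74 − (-1.188) = 4.928 pp.

4.93 percentage points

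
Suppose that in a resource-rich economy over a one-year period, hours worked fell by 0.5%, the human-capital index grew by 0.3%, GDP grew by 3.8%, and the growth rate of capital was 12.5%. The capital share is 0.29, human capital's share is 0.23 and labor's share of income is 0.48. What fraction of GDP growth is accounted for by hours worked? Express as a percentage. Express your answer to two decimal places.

Hours worked accounted for -6.32% of growth.

Labor's share = 1 − 0.29 − 0.23 = 0.48.
Hours worked contributed 0.48 × (-0.5) = -0.24 pp.
Share of growth = -0.24 / 3.8 × 100 = -6.3158%.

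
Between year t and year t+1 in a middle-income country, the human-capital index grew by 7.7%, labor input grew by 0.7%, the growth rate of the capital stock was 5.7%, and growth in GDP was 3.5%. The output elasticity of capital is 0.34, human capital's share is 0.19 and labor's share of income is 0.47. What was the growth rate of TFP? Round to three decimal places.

-0.230%

Labor's share = 1 − 0.34 − 0.19 = 0.47.
The capital stock: 0.34 × 5.7 = 1.938 pp.
The human-capital index: 0.19 × 7.7 = 1.463 pp.
Labor input: 0.47 × 0.7 = 0.329 pp.
TFP growth = 3.5 − 3.73 = -0.23%.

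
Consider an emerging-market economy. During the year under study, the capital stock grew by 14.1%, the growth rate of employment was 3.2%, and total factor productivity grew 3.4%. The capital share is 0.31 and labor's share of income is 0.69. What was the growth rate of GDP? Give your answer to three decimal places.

Labor's share = 1 − 0.31 = 0.69.
The capital stock: 0.31 × 14.1 = 4.371 pp.
Employment: 0.69 × 3.2 = 2.208 pp.
Output growth = 3.4 + 6.579 = 9.979%.

GDP grew 9.979%.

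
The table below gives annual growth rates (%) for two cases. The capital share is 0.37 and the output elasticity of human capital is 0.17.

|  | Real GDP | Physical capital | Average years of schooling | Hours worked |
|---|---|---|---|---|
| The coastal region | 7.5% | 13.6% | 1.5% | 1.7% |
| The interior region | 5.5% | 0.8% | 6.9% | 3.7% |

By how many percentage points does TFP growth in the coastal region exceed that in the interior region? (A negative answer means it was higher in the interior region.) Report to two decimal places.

Labor's share = 1 − 0.37 − 0.17 = 0.46.
The coastal region: TFP = 7.5 − 5.032 − 0.255 − 0.782 = 1.431%.
The interior region: TFP = 5.5 − 0.296 − 1.173 − 1.702 = 2.329%.
Difference = 1.431 − (2.329) = -0.898 pp.

-0.90 percentage points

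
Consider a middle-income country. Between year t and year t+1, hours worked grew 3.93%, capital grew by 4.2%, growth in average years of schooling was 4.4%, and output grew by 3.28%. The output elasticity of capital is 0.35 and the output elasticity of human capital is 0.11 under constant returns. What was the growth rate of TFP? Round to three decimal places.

Labor's share = 1 − 0.35 − 0.11 = 0.54.
Capital: 0.35 × 4.2 = 1.47 pp.
Average years of schooling: 0.11 × 4.4 = 0.484 pp.
Hours worked: 0.54 × 3.93 = 2.1222 pp.
TFP growth = 3.28 − 4.0762 = -0.7962%.

-0.796%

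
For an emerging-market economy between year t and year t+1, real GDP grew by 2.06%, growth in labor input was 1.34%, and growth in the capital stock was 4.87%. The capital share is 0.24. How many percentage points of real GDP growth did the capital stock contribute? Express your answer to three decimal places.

1.169 percentage points

Contribution = share × growth = 0.24 × 4.87 = 1.1688 pp.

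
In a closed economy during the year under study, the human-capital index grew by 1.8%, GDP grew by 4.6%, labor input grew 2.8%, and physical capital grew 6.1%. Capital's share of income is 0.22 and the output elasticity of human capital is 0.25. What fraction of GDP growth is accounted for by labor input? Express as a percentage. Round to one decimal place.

Labor's share = 1 − 0.22 − 0.25 = 0.53.
Labor input contributed 0.53 × 2.8 = 1.484 pp.
Share of growth = 1.484 / 4.6 × 100 = 32.261%.

32.3%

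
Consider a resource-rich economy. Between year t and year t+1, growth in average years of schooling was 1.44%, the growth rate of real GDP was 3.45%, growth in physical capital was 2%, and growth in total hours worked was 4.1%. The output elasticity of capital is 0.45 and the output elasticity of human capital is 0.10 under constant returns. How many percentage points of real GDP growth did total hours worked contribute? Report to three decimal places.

Labor's share = 1 − 0.45 − 0.1 = 0.45.
Contribution = share × growth = 0.45 × 4.1 = 1.845 pp.

1.845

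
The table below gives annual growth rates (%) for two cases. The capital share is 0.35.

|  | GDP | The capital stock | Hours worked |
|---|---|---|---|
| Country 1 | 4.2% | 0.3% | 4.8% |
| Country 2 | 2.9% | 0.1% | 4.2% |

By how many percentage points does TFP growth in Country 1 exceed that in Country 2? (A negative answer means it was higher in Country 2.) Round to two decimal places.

0.84 percentage points

Labor's share = 1 − 0.35 = 0.65.
Country 1: TFP = 4.2 − 0.105 − 3.12 = 0.975%.
Country 2: TFP = 2.9 − 0.035 − 2.73 = 0.135%.
Difference = 0.975 − (0.135) = 0.84 pp.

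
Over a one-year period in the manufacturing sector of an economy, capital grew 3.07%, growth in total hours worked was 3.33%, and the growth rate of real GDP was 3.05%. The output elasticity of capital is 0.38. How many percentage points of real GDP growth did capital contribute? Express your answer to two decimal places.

Contribution = share × growth = 0.38 × 3.07 = 1.1666 pp.

1.17 pp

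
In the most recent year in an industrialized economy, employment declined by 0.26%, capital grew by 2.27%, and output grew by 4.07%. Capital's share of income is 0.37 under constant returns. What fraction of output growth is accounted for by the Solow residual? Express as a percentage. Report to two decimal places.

The Solow residual accounted for 83.39% of growth.

Labor's share = 1 − 0.37 = 0.63.
Capital: 0.37 × 2.27 = 0.8399 pp.
Employment: 0.63 × (-0.26) = -0.1638 pp.
TFP growth = 4.07 − 0.6761 = 3.3939%.
TFP share of growth = 3.3939 / 4.07 × 100 = 83.3882%.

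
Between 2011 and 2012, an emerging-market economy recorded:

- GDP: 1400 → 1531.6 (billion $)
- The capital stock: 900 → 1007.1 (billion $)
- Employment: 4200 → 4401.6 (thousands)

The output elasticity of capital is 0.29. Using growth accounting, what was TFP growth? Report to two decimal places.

GDP growth = (1531.6 − 1400) / 1400 = 9.4%.
The capital stock growth = (1007.1 − 900) / 900 = 11.9%.
Employment growth = (4401.6 − 4200) / 4200 = 4.8%.
Labor's share = 1 − 0.29 = 0.71.
The capital stock: 0.29 × 11.9 = 3.451 pp.
Employment: 0.71 × 4.8 = 3.408 pp.
TFP growth = 9.4 − 6.859 = 2.541%.

TFP grew 2.54%.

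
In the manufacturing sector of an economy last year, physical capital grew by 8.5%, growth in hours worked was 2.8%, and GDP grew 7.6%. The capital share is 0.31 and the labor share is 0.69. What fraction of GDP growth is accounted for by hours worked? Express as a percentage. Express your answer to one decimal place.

Labor's share = 1 − 0.31 = 0.69.
Hours worked contributed 0.69 × 2.8 = 1.932 pp.
Share of growth = 1.932 / 7.6 × 100 = 25.421%.

Hours worked accounted for 25.4% of growth.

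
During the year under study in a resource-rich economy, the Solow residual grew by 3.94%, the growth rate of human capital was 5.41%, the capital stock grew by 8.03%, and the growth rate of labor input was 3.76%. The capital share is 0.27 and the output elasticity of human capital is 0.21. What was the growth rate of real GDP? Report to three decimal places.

Labor's share = 1 − 0.27 − 0.21 = 0.52.
The capital stock: 0.27 × 8.03 = 2.1681 pp.
Human capital: 0.21 × 5.41 = 1.1361 pp.
Labor input: 0.52 × 3.76 = 1.9552 pp.
Output growth = 3.94 + 5.2594 = 9.1994%.

Real GDP growth was 9.199%.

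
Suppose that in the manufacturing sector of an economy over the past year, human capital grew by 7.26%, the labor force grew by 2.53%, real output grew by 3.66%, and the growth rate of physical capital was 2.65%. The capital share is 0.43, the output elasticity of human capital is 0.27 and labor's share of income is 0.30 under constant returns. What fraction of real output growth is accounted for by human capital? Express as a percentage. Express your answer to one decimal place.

Human capital accounted for 53.6% of growth.

Human capital contributed 0.27 × 7.26 = 1.9602 pp.
Share of growth = 1.9602 / 3.66 × 100 = 53.557%.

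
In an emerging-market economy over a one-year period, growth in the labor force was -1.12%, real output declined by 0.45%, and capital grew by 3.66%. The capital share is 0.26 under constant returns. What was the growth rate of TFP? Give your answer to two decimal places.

-0.57%

Labor's share = 1 − 0.26 = 0.74.
Capital: 0.26 × 3.66 = 0.9516 pp.
The labor force: 0.74 × (-1.12) = -0.8288 pp.
TFP growth = -0.45 − 0.1228 = -0.5728%.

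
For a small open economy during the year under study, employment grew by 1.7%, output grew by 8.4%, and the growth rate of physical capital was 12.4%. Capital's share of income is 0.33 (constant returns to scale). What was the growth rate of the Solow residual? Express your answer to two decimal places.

Labor's share = 1 − 0.33 = 0.67.
Physical capital: 0.33 × 12.4 = 4.092 pp.
Employment: 0.67 × 1.7 = 1.139 pp.
TFP growth = 8.4 − 5.231 = 3.169%.

The Solow residual growth was 3.17%.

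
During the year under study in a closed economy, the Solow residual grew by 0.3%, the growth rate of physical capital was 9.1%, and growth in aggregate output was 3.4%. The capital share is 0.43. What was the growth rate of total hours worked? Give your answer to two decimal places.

Labor's share = 1 − 0.43 = 0.57.
gY = gA + 0.43×9.1 + 0.57×g.
0.57×g = 3.4 − 0.3 − 3.913 = -0.813.
g = -0.813 / 0.57 = -1.4263%.

-1.43%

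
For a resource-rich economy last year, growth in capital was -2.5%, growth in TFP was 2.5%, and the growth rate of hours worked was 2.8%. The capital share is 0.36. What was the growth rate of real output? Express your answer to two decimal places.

3.39%

Labor's share = 1 − 0.36 = 0.64.
Capital: 0.36 × (-2.5) = -0.9 pp.
Hours worked: 0.64 × 2.8 = 1.792 pp.
Output growth = 2.5 + 0.892 = 3.392%.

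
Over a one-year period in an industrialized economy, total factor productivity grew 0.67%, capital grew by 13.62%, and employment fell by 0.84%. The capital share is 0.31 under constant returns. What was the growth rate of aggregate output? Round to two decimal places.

4.31%

Labor's share = 1 − 0.31 = 0.69.
Capital: 0.31 × 13.62 = 4.2222 pp.
Employment: 0.69 × (-0.84) = -0.5796 pp.
Output growth = 0.67 + 3.6426 = 4.3126%.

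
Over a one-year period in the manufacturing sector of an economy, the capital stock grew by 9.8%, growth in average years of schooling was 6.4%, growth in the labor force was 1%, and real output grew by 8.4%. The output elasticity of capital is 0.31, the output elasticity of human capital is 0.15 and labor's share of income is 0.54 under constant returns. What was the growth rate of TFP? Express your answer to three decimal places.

3.862%

Labor's share = 1 − 0.31 − 0.15 = 0.54.
The capital stock: 0.31 × 9.8 = 3.038 pp.
Average years of schooling: 0.15 × 6.4 = 0.96 pp.
The labor force: 0.54 × 1 = 0.54 pp.
TFP growth = 8.4 − 4.538 = 3.862%.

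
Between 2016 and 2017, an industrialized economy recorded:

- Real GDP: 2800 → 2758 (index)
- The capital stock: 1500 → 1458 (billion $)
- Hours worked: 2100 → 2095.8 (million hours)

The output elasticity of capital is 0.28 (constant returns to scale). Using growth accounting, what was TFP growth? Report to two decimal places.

-0.57%

Real GDP growth = (2758 − 2800) / 2800 = -1.5%.
The capital stock growth = (1458 − 1500) / 1500 = -2.8%.
Hours worked growth = (2095.8 − 2100) / 2100 = -0.2%.
Labor's share = 1 − 0.28 = 0.72.
The capital stock: 0.28 × (-2.8) = -0.784 pp.
Hours worked: 0.72 × (-0.2) = -0.144 pp.
TFP growth = -1.5 + 0.928 = -0.572%.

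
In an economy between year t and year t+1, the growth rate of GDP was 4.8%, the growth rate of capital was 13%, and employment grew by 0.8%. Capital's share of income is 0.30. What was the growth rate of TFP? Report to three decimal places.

Labor's share = 1 − 0.3 = 0.7.
Capital: 0.3 × 13 = 3.9 pp.
Employment: 0.7 × 0.8 = 0.56 pp.
TFP growth = 4.8 − 4.46 = 0.34%.

0.340%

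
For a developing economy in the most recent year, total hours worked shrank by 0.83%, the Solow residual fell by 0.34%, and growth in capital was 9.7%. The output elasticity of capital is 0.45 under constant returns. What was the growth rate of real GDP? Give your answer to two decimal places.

Labor's share = 1 − 0.45 = 0.55.
Capital: 0.45 × 9.7 = 4.365 pp.
Total hours worked: 0.55 × (-0.83) = -0.4565 pp.
Output growth = -0.34 + 3.9085 = 3.5685%.

3.57%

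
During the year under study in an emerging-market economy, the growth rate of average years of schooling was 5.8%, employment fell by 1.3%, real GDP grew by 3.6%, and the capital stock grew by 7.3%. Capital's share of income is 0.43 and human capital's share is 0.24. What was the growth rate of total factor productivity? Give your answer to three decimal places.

-0.502%

Labor's share = 1 − 0.43 − 0.24 = 0.33.
The capital stock: 0.43 × 7.3 = 3.139 pp.
Average years of schooling: 0.24 × 5.8 = 1.392 pp.
Employment: 0.33 × (-1.3) = -0.429 pp.
TFP growth = 3.6 − 4.102 = -0.502%.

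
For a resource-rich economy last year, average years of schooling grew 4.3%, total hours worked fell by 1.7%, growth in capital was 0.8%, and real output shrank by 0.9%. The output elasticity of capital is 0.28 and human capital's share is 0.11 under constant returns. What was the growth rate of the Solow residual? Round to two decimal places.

Labor's share = 1 − 0.28 − 0.11 = 0.61.
Capital: 0.28 × 0.8 = 0.224 pp.
Average years of schooling: 0.11 × 4.3 = 0.473 pp.
Total hours worked: 0.61 × (-1.7) = -1.037 pp.
TFP growth = -0.9 + 0.34 = -0.56%.

-0.56%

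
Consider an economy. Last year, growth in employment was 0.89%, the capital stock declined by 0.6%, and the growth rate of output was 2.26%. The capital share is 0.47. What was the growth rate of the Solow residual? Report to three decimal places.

Labor's share = 1 − 0.47 = 0.53.
The capital stock: 0.47 × (-0.6) = -0.282 pp.
Employment: 0.53 × 0.89 = 0.4717 pp.
TFP growth = 2.26 − 0.1897 = 2.0703%.

The Solow residual grew 2.070%.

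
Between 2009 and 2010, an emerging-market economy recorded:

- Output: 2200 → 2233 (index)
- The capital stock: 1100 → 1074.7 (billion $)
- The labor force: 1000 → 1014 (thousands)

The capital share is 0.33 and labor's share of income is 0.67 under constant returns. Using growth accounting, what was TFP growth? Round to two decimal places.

TFP grew 1.32%.

Output growth = (2233 − 2200) / 2200 = 1.5%.
The capital stock growth = (1074.7 − 1100) / 1100 = -2.3%.
The labor force growth = (1014 − 1000) / 1000 = 1.4%.
Labor's share = 1 − 0.33 = 0.67.
The capital stock: 0.33 × (-2.3) = -0.759 pp.
The labor force: 0.67 × 1.4 = 0.938 pp.
TFP growth = 1.5 − 0.179 = 1.321%.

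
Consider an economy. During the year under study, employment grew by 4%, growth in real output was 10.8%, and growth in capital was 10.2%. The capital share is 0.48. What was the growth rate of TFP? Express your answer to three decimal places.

Labor's share = 1 − 0.48 = 0.52.
Capital: 0.48 × 10.2 = 4.896 pp.
Employment: 0.52 × 4 = 2.08 pp.
TFP growth = 10.8 − 6.976 = 3.824%.

TFP grew 3.824%.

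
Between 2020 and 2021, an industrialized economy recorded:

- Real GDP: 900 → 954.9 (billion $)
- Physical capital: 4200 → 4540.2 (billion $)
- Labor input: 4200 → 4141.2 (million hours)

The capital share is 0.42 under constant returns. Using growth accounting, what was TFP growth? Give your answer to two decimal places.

3.51%

Real GDP growth = (954.9 − 900) / 900 = 6.1%.
Physical capital growth = (4540.2 − 4200) / 4200 = 8.1%.
Labor input growth = (4141.2 − 4200) / 4200 = -1.4%.
Labor's share = 1 − 0.42 = 0.58.
Physical capital: 0.42 × 8.1 = 3.402 pp.
Labor input: 0.58 × (-1.4) = -0.812 pp.
TFP growth = 6.1 − 2.59 = 3.51%.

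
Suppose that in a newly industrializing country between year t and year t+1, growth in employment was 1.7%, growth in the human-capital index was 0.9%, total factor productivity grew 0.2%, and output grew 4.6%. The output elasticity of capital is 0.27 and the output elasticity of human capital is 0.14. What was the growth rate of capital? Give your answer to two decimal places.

12.11%

Labor's share = 1 − 0.27 − 0.14 = 0.59.
gY = gA + 0.14×0.9 + 0.59×1.7 + 0.27×g.
0.27×g = 4.6 − 0.2 − 1.129 = 3.271.
g = 3.271 / 0.27 = 12.1148%.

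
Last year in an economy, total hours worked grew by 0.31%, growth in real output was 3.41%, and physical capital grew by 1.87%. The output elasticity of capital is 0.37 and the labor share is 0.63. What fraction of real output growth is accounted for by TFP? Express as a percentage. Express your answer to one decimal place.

TFP accounted for 74.0% of growth.

Labor's share = 1 − 0.37 = 0.63.
Physical capital: 0.37 × 1.87 = 0.6919 pp.
Total hours worked: 0.63 × 0.31 = 0.1953 pp.
TFP growth = 3.41 − 0.8872 = 2.5228%.
TFP share of growth = 2.5228 / 3.41 × 100 = 73.982%.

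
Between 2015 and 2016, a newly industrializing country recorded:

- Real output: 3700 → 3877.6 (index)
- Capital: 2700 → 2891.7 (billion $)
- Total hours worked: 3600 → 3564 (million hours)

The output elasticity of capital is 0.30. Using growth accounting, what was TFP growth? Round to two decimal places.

Real output growth = (3877.6 − 3700) / 3700 = 4.8%.
Capital growth = (2891.7 − 2700) / 2700 = 7.1%.
Total hours worked growth = (3564 − 3600) / 3600 = -1%.
Labor's share = 1 − 0.3 = 0.7.
Capital: 0.3 × 7.1 = 2.13 pp.
Total hours worked: 0.7 × (-1) = -0.7 pp.
TFP growth = 4.8 − 1.43 = 3.37%.

3.37%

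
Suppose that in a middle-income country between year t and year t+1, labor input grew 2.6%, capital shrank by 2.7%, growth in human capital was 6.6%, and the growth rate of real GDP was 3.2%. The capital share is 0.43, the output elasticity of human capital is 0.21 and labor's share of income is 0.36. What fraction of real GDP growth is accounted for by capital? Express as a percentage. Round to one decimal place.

Capital contributed 0.43 × (-2.7) = -1.161 pp.
Share of growth = -1.161 / 3.2 × 100 = -36.281%.

Capital accounted for -36.3% of growth.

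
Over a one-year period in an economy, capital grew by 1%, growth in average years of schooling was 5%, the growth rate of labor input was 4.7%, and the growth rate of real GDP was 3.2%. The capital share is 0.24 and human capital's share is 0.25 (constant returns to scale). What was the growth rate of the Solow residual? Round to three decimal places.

-0.687%

Labor's share = 1 − 0.24 − 0.25 = 0.51.
Capital: 0.24 × 1 = 0.24 pp.
Average years of schooling: 0.25 × 5 = 1.25 pp.
Labor input: 0.51 × 4.7 = 2.397 pp.
TFP growth = 3.2 − 3.887 = -0.687%.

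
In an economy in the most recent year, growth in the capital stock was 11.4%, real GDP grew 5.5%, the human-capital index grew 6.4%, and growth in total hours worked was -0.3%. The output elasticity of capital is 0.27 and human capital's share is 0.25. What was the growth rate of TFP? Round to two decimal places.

Labor's share = 1 − 0.27 − 0.25 = 0.48.
The capital stock: 0.27 × 11.4 = 3.078 pp.
The human-capital index: 0.25 × 6.4 = 1.6 pp.
Total hours worked: 0.48 × (-0.3) = -0.144 pp.
TFP growth = 5.5 − 4.534 = 0.966%.

0.97%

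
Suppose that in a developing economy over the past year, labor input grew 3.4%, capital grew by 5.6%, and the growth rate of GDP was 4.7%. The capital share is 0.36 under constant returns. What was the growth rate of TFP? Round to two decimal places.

Labor's share = 1 − 0.36 = 0.64.
Capital: 0.36 × 5.6 = 2.016 pp.
Labor input: 0.64 × 3.4 = 2.176 pp.
TFP growth = 4.7 − 4.192 = 0.508%.

0.51%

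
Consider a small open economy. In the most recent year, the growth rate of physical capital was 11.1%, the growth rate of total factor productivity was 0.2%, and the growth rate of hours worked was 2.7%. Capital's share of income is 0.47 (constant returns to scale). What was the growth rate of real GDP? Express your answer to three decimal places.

6.848%

Labor's share = 1 − 0.47 = 0.53.
Physical capital: 0.47 × 11.1 = 5.217 pp.
Hours worked: 0.53 × 2.7 = 1.431 pp.
Output growth = 0.2 + 6.648 = 6.848%.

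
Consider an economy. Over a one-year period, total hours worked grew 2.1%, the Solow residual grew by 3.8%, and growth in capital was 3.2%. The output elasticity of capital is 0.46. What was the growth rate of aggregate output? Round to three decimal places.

Aggregate output growth was 6.406%.

Labor's share = 1 − 0.46 = 0.54.
Capital: 0.46 × 3.2 = 1.472 pp.
Total hours worked: 0.54 × 2.1 = 1.134 pp.
Output growth = 3.8 + 2.606 = 6.406%.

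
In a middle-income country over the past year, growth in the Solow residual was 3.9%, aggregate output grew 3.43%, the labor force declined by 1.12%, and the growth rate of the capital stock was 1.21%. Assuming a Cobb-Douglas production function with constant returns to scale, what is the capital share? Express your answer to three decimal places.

α = 0.279

gY = gA + α·gK + (1−α)·gL, so gY − gA − gL = α(gK − gL).
3.43 − 3.9 + 1.12 = α × (1.21 − (-1.12)).
0.65 = 2.33 α, so α = 0.27897.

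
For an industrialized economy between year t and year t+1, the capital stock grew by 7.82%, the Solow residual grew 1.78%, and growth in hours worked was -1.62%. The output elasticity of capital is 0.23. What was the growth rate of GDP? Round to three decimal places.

Labor's share = 1 − 0.23 = 0.77.
The capital stock: 0.23 × 7.82 = 1.7986 pp.
Hours worked: 0.77 × (-1.62) = -1.2474 pp.
Output growth = 1.78 + 0.5512 = 2.3312%.

2.331%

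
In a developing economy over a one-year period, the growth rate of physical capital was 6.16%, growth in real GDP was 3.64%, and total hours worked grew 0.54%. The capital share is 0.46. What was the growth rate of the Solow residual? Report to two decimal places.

Labor's share = 1 − 0.46 = 0.54.
Physical capital: 0.46 × 6.16 = 2.8336 pp.
Total hours worked: 0.54 × 0.54 = 0.2916 pp.
TFP growth = 3.64 − 3.1252 = 0.5148%.

0.51%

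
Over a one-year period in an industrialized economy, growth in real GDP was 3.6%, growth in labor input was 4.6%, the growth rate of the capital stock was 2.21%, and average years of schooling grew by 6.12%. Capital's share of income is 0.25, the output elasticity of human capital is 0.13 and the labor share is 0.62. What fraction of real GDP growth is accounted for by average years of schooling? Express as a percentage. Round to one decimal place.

Average years of schooling contributed 0.13 × 6.12 = 0.7956 pp.
Share of growth = 0.7956 / 3.6 × 100 = 22.1%.

22.1%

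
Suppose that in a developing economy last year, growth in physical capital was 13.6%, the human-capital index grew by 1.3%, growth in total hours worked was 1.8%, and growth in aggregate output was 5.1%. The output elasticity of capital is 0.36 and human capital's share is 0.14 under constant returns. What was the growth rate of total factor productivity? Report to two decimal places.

-0.88%

Labor's share = 1 − 0.36 − 0.14 = 0.5.
Physical capital: 0.36 × 13.6 = 4.896 pp.
The human-capital index: 0.14 × 1.3 = 0.182 pp.
Total hours worked: 0.5 × 1.8 = 0.9 pp.
TFP growth = 5.1 − 5.978 = -0.878%.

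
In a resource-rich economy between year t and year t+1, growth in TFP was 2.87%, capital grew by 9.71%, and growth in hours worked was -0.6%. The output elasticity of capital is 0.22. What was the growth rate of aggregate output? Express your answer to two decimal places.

Labor's share = 1 − 0.22 = 0.78.
Capital: 0.22 × 9.71 = 2.1362 pp.
Hours worked: 0.78 × (-0.6) = -0.468 pp.
Output growth = 2.87 + 1.6682 = 4.5382%.

4.54%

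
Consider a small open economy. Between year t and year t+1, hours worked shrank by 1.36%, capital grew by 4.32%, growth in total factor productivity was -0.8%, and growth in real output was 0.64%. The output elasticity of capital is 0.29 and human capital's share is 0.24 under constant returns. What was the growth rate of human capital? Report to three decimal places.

Labor's share = 1 − 0.29 − 0.24 = 0.47.
gY = gA + 0.29×4.32 + 0.47×(-1.36) + 0.24×g.
0.24×g = 0.64 + 0.8 − 0.6136 = 0.8264.
g = 0.8264 / 0.24 = 3.44333%.

Human capital growth was 3.443%.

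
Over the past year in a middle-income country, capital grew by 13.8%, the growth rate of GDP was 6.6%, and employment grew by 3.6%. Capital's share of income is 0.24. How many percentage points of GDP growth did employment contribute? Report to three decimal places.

Labor's share = 1 − 0.24 = 0.76.
Contribution = share × growth = 0.76 × 3.6 = 2.736 pp.

2.736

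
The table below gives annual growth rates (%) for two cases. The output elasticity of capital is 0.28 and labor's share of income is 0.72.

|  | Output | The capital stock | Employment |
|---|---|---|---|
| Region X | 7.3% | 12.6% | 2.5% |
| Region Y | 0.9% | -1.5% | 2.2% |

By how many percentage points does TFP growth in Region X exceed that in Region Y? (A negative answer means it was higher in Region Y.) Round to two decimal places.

2.24 percentage points

Labor's share = 1 − 0.28 = 0.72.
Region X: TFP = 7.3 − 3.528 − 1.8 = 1.972%.
Region Y: TFP = 0.9 + 0.42 − 1.584 = -0.264%.
Difference = 1.972 − (-0.264) = 2.236 pp.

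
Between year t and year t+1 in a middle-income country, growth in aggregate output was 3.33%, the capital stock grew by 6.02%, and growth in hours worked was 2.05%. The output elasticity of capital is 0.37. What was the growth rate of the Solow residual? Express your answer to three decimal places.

Labor's share = 1 − 0.37 = 0.63.
The capital stock: 0.37 × 6.02 = 2.2274 pp.
Hours worked: 0.63 × 2.05 = 1.2915 pp.
TFP growth = 3.33 − 3.5189 = -0.1889%.

-0.189%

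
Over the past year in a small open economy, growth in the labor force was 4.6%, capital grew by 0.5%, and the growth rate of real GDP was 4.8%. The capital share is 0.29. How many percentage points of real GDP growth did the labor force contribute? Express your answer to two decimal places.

Labor's share = 1 − 0.29 = 0.71.
Contribution = share × growth = 0.71 × 4.6 = 3.266 pp.

3.27 pp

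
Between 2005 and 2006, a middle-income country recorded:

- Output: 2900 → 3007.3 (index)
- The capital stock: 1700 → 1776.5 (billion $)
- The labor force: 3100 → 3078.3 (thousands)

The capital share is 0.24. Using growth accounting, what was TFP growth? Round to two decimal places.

Output growth = (3007.3 − 2900) / 2900 = 3.7%.
The capital stock growth = (1776.5 − 1700) / 1700 = 4.5%.
The labor force growth = (3078.3 − 3100) / 3100 = -0.7%.
Labor's share = 1 − 0.24 = 0.76.
The capital stock: 0.24 × 4.5 = 1.08 pp.
The labor force: 0.76 × (-0.7) = -0.532 pp.
TFP growth = 3.7 − 0.548 = 3.152%.

TFP growth was 3.15%.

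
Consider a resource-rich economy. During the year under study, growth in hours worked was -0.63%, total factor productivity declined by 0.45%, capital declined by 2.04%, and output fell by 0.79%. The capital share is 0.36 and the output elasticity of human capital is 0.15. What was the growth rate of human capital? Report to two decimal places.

Labor's share = 1 − 0.36 − 0.15 = 0.49.
gY = gA + 0.36×(-2.04) + 0.49×(-0.63) + 0.15×g.
0.15×g = -0.79 + 0.45 + 1.0431 = 0.7031.
g = 0.7031 / 0.15 = 4.6873%.

4.69%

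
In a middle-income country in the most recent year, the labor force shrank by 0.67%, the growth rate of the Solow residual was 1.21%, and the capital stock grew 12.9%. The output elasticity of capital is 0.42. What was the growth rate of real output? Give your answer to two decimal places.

Real output growth was 6.24%.

Labor's share = 1 − 0.42 = 0.58.
The capital stock: 0.42 × 12.9 = 5.418 pp.
The labor force: 0.58 × (-0.67) = -0.3886 pp.
Output growth = 1.21 + 5.0294 = 6.2394%.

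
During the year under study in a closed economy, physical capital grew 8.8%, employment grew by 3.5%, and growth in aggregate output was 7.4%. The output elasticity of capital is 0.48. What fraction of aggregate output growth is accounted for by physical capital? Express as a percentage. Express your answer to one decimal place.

Physical capital contributed 0.48 × 8.8 = 4.224 pp.
Share of growth = 4.224 / 7.4 × 100 = 57.081%.

57.1%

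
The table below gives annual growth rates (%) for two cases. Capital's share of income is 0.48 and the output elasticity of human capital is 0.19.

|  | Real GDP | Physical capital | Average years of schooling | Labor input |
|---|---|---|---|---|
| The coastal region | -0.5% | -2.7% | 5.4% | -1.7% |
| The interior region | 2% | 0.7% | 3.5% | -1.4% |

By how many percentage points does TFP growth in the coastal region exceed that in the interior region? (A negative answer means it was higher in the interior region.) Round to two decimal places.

Labor's share = 1 − 0.48 − 0.19 = 0.33.
The coastal region: TFP = -0.5 + 1.296 − 1.026 + 0.561 = 0.331%.
The interior region: TFP = 2 − 0.336 − 0.665 + 0.462 = 1.461%.
Difference = 0.331 − (1.461) = -1.13 pp.

-1.13 percentage points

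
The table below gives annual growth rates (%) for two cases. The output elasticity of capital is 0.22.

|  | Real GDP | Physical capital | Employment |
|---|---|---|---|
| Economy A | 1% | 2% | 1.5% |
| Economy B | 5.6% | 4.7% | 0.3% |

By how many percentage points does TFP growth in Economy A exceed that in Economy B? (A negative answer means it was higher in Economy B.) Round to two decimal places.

-4.94 percentage points

Labor's share = 1 − 0.22 = 0.78.
Economy A: TFP = 1 − 0.44 − 1.17 = -0.61%.
Economy B: TFP = 5.6 − 1.034 − 0.234 = 4.332%.
Difference = -0.61 − (4.332) = -4.942 pp.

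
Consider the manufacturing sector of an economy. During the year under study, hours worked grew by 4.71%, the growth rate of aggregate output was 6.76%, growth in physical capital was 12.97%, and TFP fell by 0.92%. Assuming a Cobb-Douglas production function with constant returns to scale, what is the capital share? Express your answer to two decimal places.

0.36

gY = gA + α·gK + (1−α)·gL, so gY − gA − gL = α(gK − gL).
6.76 + 0.92 − 4.71 = α × (12.97 − 4.71).
2.97 = 8.26 α, so α = 0.3596.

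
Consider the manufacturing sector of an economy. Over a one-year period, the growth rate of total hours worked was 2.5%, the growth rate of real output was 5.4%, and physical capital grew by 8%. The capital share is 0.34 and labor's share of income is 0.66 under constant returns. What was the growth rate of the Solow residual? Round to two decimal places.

1.03%

Labor's share = 1 − 0.34 = 0.66.
Physical capital: 0.34 × 8 = 2.72 pp.
Total hours worked: 0.66 × 2.5 = 1.65 pp.
TFP growth = 5.4 − 4.37 = 1.03%.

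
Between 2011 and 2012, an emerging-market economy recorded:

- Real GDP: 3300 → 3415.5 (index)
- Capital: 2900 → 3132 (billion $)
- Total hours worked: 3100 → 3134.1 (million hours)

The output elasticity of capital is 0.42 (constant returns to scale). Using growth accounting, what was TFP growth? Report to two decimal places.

-0.50%

Real GDP growth = (3415.5 − 3300) / 3300 = 3.5%.
Capital growth = (3132 − 2900) / 2900 = 8%.
Total hours worked growth = (3134.1 − 3100) / 3100 = 1.1%.
Labor's share = 1 − 0.42 = 0.58.
Capital: 0.42 × 8 = 3.36 pp.
Total hours worked: 0.58 × 1.1 = 0.638 pp.
TFP growth = 3.5 − 3.998 = -0.498%.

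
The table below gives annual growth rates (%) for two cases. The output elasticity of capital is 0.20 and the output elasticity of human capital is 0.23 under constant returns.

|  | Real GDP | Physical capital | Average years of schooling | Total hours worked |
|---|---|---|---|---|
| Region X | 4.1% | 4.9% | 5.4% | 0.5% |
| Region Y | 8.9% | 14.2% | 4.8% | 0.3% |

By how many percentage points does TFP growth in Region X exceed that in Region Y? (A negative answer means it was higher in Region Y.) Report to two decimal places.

Labor's share = 1 − 0.2 − 0.23 = 0.57.
Region X: TFP = 4.1 − 0.98 − 1.242 − 0.285 = 1.593%.
Region Y: TFP = 8.9 − 2.84 − 1.104 − 0.171 = 4.785%.
Difference = 1.593 − (4.785) = -3.192 pp.

-3.19 percentage points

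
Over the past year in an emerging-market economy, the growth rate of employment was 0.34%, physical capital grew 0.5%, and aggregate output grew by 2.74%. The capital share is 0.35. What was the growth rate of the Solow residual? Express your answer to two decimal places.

Labor's share = 1 − 0.35 = 0.65.
Physical capital: 0.35 × 0.5 = 0.175 pp.
Employment: 0.65 × 0.34 = 0.221 pp.
TFP growth = 2.74 − 0.396 = 2.344%.

The Solow residual growth was 2.34%.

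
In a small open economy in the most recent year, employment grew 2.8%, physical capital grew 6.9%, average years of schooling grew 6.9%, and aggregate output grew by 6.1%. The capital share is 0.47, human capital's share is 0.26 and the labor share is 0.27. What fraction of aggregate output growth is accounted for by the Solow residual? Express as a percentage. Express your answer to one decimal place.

5.0%

Labor's share = 1 − 0.47 − 0.26 = 0.27.
Physical capital: 0.47 × 6.9 = 3.243 pp.
Average years of schooling: 0.26 × 6.9 = 1.794 pp.
Employment: 0.27 × 2.8 = 0.756 pp.
TFP growth = 6.1 − 5.793 = 0.307%.
TFP share of growth = 0.307 / 6.1 × 100 = 5.033%.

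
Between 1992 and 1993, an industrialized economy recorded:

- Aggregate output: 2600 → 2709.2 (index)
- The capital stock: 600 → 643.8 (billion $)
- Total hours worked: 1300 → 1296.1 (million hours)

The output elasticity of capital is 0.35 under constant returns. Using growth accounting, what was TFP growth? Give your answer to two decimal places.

Aggregate output growth = (2709.2 − 2600) / 2600 = 4.2%.
The capital stock growth = (643.8 − 600) / 600 = 7.3%.
Total hours worked growth = (1296.1 − 1300) / 1300 = -0.3%.
Labor's share = 1 − 0.35 = 0.65.
The capital stock: 0.35 × 7.3 = 2.555 pp.
Total hours worked: 0.65 × (-0.3) = -0.195 pp.
TFP growth = 4.2 − 2.36 = 1.84%.

TFP grew 1.84%.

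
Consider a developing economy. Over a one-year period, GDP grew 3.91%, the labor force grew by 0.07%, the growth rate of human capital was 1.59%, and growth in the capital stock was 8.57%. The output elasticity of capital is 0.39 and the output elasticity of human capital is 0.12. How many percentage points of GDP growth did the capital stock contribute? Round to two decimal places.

Contribution = share × growth = 0.39 × 8.57 = 3.3423 pp.

3.34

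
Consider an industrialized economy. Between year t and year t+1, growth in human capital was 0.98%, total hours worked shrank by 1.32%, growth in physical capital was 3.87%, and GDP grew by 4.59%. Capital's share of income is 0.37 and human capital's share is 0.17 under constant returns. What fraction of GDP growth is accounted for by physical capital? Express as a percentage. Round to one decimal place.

31.2%

Physical capital contributed 0.37 × 3.87 = 1.4319 pp.
Share of growth = 1.4319 / 4.59 × 100 = 31.196%.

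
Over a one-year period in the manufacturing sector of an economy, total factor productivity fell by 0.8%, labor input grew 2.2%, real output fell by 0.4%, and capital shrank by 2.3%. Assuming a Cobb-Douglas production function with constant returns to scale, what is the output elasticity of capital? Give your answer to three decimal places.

gY = gA + α·gK + (1−α)·gL, so gY − gA − gL = α(gK − gL).
-0.4 + 0.8 − 2.2 = α × (-2.3 − 2.2).
-1.8 = -4.5 α, so α = 0.4.

The output elasticity of capital is 0.400.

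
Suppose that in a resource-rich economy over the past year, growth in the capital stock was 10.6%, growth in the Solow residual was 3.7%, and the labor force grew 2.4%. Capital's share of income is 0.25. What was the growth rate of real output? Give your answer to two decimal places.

8.15%

Labor's share = 1 − 0.25 = 0.75.
The capital stock: 0.25 × 10.6 = 2.65 pp.
The labor force: 0.75 × 2.4 = 1.8 pp.
Output growth = 3.7 + 4.45 = 8.15%.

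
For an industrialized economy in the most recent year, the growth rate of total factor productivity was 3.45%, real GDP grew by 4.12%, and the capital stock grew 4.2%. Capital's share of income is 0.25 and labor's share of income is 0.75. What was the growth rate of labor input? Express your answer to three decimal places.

Labor's share = 1 − 0.25 = 0.75.
gY = gA + 0.25×4.2 + 0.75×g.
0.75×g = 4.12 − 3.45 − 1.05 = -0.38.
g = -0.38 / 0.75 = -0.50667%.

-0.507%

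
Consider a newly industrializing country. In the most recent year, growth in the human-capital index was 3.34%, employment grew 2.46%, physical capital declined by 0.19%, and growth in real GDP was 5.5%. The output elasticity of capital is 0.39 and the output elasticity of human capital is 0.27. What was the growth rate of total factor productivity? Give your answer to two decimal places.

Labor's share = 1 − 0.39 − 0.27 = 0.34.
Physical capital: 0.39 × (-0.19) = -0.0741 pp.
The human-capital index: 0.27 × 3.34 = 0.9018 pp.
Employment: 0.34 × 2.46 = 0.8364 pp.
TFP growth = 5.5 − 1.6641 = 3.8359%.

3.84%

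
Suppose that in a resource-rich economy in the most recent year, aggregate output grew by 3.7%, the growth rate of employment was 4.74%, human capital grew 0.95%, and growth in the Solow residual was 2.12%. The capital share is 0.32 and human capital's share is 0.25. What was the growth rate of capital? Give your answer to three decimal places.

-2.174%

Labor's share = 1 − 0.32 − 0.25 = 0.43.
gY = gA + 0.25×0.95 + 0.43×4.74 + 0.32×g.
0.32×g = 3.7 − 2.12 − 2.2757 = -0.6957.
g = -0.6957 / 0.32 = -2.17406%.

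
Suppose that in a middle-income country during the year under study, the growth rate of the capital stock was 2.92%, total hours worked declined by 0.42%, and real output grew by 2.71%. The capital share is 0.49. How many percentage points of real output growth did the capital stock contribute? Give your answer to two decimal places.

Contribution = share × growth = 0.49 × 2.92 = 1.4308 pp.

1.43 pp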